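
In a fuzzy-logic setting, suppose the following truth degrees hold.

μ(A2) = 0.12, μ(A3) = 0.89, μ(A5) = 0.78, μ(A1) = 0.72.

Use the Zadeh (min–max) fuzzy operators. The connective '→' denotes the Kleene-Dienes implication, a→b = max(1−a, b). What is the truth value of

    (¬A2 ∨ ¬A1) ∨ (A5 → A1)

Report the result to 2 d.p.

¬A2 = 1 − 0.12 = 0.88
¬A1 = 1 − 0.72 = 0.28
¬A2 ∨ ¬A1 = max(a, b) on (0.88, 0.28) = 0.88
A5 → A1  [Kleene-Dienes: max(1−a, b)] with a=0.78, b=0.72 → 0.72
(¬A2 ∨ ¬A1) ∨ (A5 → A1) = max(a, b) on (0.88, 0.72) = 0.88

0.88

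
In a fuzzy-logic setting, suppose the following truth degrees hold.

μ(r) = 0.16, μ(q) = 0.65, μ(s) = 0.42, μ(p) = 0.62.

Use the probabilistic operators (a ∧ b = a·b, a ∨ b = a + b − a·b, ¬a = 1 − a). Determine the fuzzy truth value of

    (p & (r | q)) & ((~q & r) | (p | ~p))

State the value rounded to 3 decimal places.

0.340

r | q = a + b − a·b on (0.1600, 0.6500) = 0.7060
p & (r | q) = a·b on (0.6200, 0.7060) = 0.4377
~q = 1 − 0.6500 = 0.3500
~q & r = a·b on (0.3500, 0.1600) = 0.0560
~p = 1 − 0.6200 = 0.3800
p | ~p = a + b − a·b on (0.6200, 0.3800) = 0.7644
(~q & r) | (p | ~p) = a + b − a·b on (0.0560, 0.7644) = 0.7776
(p & (r | q)) & ((~q & r) | (p | ~p)) = a·b on (0.4377, 0.7776) = 0.3404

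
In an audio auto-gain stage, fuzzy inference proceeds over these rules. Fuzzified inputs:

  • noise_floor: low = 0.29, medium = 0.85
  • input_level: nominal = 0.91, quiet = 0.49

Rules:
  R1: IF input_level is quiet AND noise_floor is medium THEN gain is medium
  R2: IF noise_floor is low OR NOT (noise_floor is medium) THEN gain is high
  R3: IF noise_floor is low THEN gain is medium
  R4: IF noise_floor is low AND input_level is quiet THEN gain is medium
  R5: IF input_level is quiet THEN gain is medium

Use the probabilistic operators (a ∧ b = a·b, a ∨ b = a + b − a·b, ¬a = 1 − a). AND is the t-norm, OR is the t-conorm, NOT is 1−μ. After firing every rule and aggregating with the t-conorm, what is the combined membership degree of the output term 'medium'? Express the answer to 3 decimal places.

0.819

R1: quiet=0.49, medium=0.85; AND[a·b] → w = 0.4165
R2: low=0.29, ¬medium=1−0.85=0.15; OR[a + b − a·b] → w = 0.3965
R3: low=0.29 → w = 0.2900
R4: low=0.29, quiet=0.49; AND[a·b] → w = 0.1421
R5: quiet=0.49 → w = 0.4900
Rules with consequent 'medium': {R1, R3, R4, R5} → strengths 0.4165, 0.2900, 0.1421, 0.4900
Aggregate via t-conorm [a + b − a·b]: 0.8187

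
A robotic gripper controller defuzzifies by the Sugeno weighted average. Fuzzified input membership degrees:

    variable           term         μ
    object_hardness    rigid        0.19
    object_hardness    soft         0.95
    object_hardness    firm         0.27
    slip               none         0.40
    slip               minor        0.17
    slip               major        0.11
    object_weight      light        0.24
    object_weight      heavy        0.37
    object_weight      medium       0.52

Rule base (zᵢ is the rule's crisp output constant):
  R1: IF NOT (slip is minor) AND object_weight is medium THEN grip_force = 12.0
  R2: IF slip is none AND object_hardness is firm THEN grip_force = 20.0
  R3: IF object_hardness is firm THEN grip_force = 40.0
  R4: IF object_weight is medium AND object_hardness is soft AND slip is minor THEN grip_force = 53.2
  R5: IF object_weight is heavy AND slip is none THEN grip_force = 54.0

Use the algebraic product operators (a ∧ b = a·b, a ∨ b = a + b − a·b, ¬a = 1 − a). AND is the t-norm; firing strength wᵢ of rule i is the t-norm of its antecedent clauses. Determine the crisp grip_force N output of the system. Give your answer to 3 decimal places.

29.377

R1 (z=12.0): ¬minor=1−0.17=0.83, medium=0.52; AND[a·b] → w = 0.4316
R2 (z=20.0): none=0.40, firm=0.27; AND[a·b] → w = 0.1080
R3 (z=40.0): firm=0.27 → w = 0.2700
R4 (z=53.2): medium=0.52, soft=0.95, minor=0.17; AND[a·b] → w = 0.0840
R5 (z=54.0): heavy=0.37, none=0.40; AND[a·b] → w = 0.1480
Weighted average = (0.4316·12.0 + 0.1080·20.0 + 0.2700·40.0 + 0.0840·53.2 + 0.1480·54.0) / (0.4316 + 0.1080 + 0.2700 + 0.0840 + 0.1480)
  = 30.5989 / 1.0416 = 29.377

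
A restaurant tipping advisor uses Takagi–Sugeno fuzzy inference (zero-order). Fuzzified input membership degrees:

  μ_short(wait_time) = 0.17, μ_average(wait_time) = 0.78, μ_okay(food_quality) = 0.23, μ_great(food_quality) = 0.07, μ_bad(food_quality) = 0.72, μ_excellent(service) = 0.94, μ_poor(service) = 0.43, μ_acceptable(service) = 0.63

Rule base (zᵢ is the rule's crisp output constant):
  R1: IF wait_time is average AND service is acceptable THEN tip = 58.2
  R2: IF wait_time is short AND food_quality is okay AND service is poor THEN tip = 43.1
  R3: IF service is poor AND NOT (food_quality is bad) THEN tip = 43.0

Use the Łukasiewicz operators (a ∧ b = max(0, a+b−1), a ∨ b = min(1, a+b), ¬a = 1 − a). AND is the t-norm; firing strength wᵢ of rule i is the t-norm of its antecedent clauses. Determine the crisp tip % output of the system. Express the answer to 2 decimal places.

58.20

R1 (z=58.2): average=0.78, acceptable=0.63; AND[max(0, a+b−1)] → w = 0.41
R2 (z=43.1): short=0.17, okay=0.23, poor=0.43; AND[max(0, a+b−1)] → w = 0.00
R3 (z=43.0): poor=0.43, ¬bad=1−0.72=0.28; AND[max(0, a+b−1)] → w = 0.00
Weighted average = (0.41·58.2 + 0.00·43.1 + 0.00·43.0) / (0.41 + 0.00 + 0.00)
  = 23.8620 / 0.4100 = 58.20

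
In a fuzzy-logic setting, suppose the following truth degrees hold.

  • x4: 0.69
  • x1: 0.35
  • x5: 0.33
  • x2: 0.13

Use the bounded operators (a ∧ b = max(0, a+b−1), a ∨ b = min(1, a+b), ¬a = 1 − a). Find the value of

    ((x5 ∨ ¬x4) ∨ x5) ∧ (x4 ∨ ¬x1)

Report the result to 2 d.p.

0.97

¬x4 = 1 − 0.69 = 0.31
x5 ∨ ¬x4 = min(1, a+b) on (0.33, 0.31) = 0.64
(x5 ∨ ¬x4) ∨ x5 = min(1, a+b) on (0.64, 0.33) = 0.97
¬x1 = 1 − 0.35 = 0.65
x4 ∨ ¬x1 = min(1, a+b) on (0.69, 0.65) = 1.00
((x5 ∨ ¬x4) ∨ x5) ∧ (x4 ∨ ¬x1) = max(0, a+b−1) on (0.97, 1.00) = 0.97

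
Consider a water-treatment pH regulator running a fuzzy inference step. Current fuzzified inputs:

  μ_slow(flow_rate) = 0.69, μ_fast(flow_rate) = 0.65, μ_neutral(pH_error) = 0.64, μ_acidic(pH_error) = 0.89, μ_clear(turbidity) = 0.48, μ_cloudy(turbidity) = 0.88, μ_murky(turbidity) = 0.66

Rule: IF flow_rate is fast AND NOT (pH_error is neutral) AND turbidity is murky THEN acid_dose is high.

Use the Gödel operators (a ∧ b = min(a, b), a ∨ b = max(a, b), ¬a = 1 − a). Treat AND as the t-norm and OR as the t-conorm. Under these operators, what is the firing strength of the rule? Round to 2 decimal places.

0.36

firing strength: fast=0.65, ¬neutral=1−0.64=0.36, murky=0.66; AND[min(a, b)] → w = 0.36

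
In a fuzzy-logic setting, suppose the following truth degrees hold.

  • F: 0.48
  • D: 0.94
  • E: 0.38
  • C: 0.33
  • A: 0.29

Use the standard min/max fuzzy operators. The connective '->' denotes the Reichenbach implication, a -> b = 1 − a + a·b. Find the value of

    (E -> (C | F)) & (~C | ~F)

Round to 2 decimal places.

0.67

C | F = max(a, b) on (0.33, 0.48) = 0.48
E -> (C | F)  [Reichenbach: 1 − a + a·b] with a=0.38, b=0.48 → 0.80
~C = 1 − 0.33 = 0.67
~F = 1 − 0.48 = 0.52
~C | ~F = max(a, b) on (0.67, 0.52) = 0.67
(E -> (C | F)) & (~C | ~F) = min(a, b) on (0.80, 0.67) = 0.67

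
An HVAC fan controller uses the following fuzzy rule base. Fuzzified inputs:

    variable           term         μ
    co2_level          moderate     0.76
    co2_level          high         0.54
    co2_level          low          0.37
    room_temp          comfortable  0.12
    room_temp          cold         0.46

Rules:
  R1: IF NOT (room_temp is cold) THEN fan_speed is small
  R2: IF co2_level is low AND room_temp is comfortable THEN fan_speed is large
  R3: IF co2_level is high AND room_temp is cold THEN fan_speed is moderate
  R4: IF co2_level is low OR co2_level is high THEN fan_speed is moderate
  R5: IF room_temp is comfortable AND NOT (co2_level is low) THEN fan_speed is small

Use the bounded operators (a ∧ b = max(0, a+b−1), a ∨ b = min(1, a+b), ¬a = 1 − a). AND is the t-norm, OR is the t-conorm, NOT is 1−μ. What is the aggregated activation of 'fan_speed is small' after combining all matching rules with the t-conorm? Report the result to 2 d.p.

0.54

R1: ¬cold=1−0.46=0.54 → w = 0.54
R2: low=0.37, comfortable=0.12; AND[max(0, a+b−1)] → w = 0.00
R3: high=0.54, cold=0.46; AND[max(0, a+b−1)] → w = 0.00
R4: low=0.37, high=0.54; OR[min(1, a+b)] → w = 0.91
R5: comfortable=0.12, ¬low=1−0.37=0.63; AND[max(0, a+b−1)] → w = 0.00
Rules with consequent 'small': {R1, R5} → strengths 0.54, 0.00
Aggregate via t-conorm [min(1, a+b)]: 0.54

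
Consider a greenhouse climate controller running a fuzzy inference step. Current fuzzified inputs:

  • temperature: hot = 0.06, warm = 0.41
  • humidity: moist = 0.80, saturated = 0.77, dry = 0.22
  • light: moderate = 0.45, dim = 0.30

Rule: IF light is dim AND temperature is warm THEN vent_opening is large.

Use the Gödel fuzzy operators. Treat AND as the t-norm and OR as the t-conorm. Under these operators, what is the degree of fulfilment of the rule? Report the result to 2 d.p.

firing strength: dim=0.30, warm=0.41; AND[min(a, b)] → w = 0.30

0.30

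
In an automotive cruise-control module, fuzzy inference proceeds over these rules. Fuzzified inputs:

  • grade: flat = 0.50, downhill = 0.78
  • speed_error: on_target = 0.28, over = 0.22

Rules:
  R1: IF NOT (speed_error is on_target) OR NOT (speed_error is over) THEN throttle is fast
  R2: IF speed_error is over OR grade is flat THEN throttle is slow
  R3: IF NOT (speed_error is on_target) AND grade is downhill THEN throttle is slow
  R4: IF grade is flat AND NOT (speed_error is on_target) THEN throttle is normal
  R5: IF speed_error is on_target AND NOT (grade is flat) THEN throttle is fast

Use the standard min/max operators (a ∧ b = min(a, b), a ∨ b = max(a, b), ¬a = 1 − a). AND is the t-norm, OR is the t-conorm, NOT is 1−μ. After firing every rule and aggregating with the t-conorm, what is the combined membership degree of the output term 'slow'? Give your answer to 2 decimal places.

0.72

R1: ¬on_target=1−0.28=0.72, ¬over=1−0.22=0.78; OR[max(a, b)] → w = 0.78
R2: over=0.22, flat=0.50; OR[max(a, b)] → w = 0.50
R3: ¬on_target=1−0.28=0.72, downhill=0.78; AND[min(a, b)] → w = 0.72
R4: flat=0.50, ¬on_target=1−0.28=0.72; AND[min(a, b)] → w = 0.50
R5: on_target=0.28, ¬flat=1−0.50=0.50; AND[min(a, b)] → w = 0.28
Rules with consequent 'slow': {R2, R3} → strengths 0.50, 0.72
Aggregate via t-conorm [max(a, b)]: 0.72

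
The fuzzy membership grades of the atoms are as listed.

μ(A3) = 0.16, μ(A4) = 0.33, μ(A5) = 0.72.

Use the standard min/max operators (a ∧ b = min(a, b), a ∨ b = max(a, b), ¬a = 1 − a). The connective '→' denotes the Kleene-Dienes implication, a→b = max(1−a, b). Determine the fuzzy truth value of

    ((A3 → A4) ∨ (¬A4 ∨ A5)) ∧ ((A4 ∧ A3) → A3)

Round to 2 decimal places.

0.84

A3 → A4  [Kleene-Dienes: max(1−a, b)] with a=0.16, b=0.33 → 0.84
¬A4 = 1 − 0.33 = 0.67
¬A4 ∨ A5 = max(a, b) on (0.67, 0.72) = 0.72
(A3 → A4) ∨ (¬A4 ∨ A5) = max(a, b) on (0.84, 0.72) = 0.84
A4 ∧ A3 = min(a, b) on (0.33, 0.16) = 0.16
(A4 ∧ A3) → A3  [Kleene-Dienes: max(1−a, b)] with a=0.16, b=0.16 → 0.84
((A3 → A4) ∨ (¬A4 ∨ A5)) ∧ ((A4 ∧ A3) → A3) = min(a, b) on (0.84, 0.84) = 0.84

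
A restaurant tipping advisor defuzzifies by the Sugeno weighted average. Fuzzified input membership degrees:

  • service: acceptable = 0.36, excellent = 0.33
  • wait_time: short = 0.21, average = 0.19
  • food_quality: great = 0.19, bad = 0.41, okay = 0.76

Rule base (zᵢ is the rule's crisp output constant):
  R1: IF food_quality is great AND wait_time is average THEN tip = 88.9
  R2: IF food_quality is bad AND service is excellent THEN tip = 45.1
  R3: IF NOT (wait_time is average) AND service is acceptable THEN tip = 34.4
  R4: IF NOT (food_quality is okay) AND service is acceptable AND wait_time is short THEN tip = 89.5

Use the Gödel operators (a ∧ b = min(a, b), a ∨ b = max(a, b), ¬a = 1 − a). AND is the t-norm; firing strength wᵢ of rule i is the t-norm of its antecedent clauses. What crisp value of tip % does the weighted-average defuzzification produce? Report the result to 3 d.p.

R1 (z=88.9): great=0.19, average=0.19; AND[min(a, b)] → w = 0.19
R2 (z=45.1): bad=0.41, excellent=0.33; AND[min(a, b)] → w = 0.33
R3 (z=34.4): ¬average=1−0.19=0.81, acceptable=0.36; AND[min(a, b)] → w = 0.36
R4 (z=89.5): ¬okay=1−0.76=0.24, acceptable=0.36, short=0.21; AND[min(a, b)] → w = 0.21
Weighted average = (0.19·88.9 + 0.33·45.1 + 0.36·34.4 + 0.21·89.5) / (0.19 + 0.33 + 0.36 + 0.21)
  = 62.9530 / 1.0900 = 57.755

57.755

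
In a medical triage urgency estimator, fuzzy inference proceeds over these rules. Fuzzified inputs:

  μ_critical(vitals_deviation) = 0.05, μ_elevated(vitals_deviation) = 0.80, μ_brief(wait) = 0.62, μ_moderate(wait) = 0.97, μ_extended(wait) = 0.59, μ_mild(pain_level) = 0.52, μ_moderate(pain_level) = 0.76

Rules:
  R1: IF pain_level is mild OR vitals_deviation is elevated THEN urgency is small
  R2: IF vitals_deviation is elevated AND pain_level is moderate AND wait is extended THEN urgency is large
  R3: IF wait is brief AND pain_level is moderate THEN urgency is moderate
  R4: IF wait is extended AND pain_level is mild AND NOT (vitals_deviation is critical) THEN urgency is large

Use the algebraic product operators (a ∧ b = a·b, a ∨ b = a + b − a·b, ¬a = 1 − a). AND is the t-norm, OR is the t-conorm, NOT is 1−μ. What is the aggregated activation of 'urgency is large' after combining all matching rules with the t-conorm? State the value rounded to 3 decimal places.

0.546

R1: mild=0.52, elevated=0.80; OR[a + b − a·b] → w = 0.9040
R2: elevated=0.80, moderate=0.76, extended=0.59; AND[a·b] → w = 0.3587
R3: brief=0.62, moderate=0.76; AND[a·b] → w = 0.4712
R4: extended=0.59, mild=0.52, ¬critical=1−0.05=0.95; AND[a·b] → w = 0.2915
Rules with consequent 'large': {R2, R4} → strengths 0.3587, 0.2915
Aggregate via t-conorm [a + b − a·b]: 0.5456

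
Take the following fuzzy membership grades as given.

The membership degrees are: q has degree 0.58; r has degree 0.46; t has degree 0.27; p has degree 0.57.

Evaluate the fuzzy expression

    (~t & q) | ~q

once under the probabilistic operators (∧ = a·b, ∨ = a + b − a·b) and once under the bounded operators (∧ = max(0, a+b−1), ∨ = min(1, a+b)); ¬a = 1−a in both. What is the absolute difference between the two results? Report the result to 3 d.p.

Under probabilistic:
  ~t = 1 − 0.2700 = 0.7300
  ~t & q = a·b on (0.7300, 0.5800) = 0.4234
  ~q = 1 − 0.5800 = 0.4200
  (~t & q) | ~q = a + b − a·b on (0.4234, 0.4200) = 0.6656
  → value = 0.6656
Under bounded:
  ~t = 1 − 0.27 = 0.73
  ~t & q = max(0, a+b−1) on (0.73, 0.58) = 0.31
  ~q = 1 − 0.58 = 0.42
  (~t & q) | ~q = min(1, a+b) on (0.31, 0.42) = 0.73
  → value = 0.7300
|0.6656 − 0.7300| = 0.064

0.064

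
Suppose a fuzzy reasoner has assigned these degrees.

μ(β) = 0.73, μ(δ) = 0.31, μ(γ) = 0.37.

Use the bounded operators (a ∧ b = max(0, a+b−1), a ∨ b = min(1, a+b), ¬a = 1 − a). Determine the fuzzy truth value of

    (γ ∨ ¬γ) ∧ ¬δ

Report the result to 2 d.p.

¬γ = 1 − 0.37 = 0.63
γ ∨ ¬γ = min(1, a+b) on (0.37, 0.63) = 1.00
¬δ = 1 − 0.31 = 0.69
(γ ∨ ¬γ) ∧ ¬δ = max(0, a+b−1) on (1.00, 0.69) = 0.69

0.69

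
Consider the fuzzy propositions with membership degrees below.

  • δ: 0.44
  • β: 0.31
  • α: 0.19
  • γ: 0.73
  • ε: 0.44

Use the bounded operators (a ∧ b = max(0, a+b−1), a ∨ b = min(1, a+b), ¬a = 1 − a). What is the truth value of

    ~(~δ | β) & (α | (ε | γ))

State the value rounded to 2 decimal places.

0.13

~δ = 1 − 0.44 = 0.56
~δ | β = min(1, a+b) on (0.56, 0.31) = 0.87
~(~δ | β) = 1 − 0.87 = 0.13
ε | γ = min(1, a+b) on (0.44, 0.73) = 1.00
α | (ε | γ) = min(1, a+b) on (0.19, 1.00) = 1.00
~(~δ | β) & (α | (ε | γ)) = max(0, a+b−1) on (0.13, 1.00) = 0.13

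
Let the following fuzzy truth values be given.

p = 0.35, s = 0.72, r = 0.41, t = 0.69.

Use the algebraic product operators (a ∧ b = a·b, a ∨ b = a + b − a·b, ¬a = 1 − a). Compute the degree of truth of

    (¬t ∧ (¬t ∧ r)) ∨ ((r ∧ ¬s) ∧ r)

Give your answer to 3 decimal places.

0.085

¬t = 1 − 0.6900 = 0.3100
¬t = 1 − 0.6900 = 0.3100
¬t ∧ r = a·b on (0.3100, 0.4100) = 0.1271
¬t ∧ (¬t ∧ r) = a·b on (0.3100, 0.1271) = 0.0394
¬s = 1 − 0.7200 = 0.2800
r ∧ ¬s = a·b on (0.4100, 0.2800) = 0.1148
(r ∧ ¬s) ∧ r = a·b on (0.1148, 0.4100) = 0.0471
(¬t ∧ (¬t ∧ r)) ∨ ((r ∧ ¬s) ∧ r) = a + b − a·b on (0.0394, 0.0471) = 0.0846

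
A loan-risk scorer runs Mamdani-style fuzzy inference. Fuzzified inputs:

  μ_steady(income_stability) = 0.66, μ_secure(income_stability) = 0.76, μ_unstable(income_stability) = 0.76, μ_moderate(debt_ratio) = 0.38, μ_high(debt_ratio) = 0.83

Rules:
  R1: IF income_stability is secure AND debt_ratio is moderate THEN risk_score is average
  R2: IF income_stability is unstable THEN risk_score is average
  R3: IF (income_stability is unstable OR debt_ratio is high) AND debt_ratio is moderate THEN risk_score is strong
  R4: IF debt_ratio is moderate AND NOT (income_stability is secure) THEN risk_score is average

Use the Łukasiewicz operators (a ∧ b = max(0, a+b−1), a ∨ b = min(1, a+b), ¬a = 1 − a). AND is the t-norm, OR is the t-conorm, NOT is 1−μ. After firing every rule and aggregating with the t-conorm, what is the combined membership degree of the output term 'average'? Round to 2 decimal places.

0.90

R1: secure=0.76, moderate=0.38; AND[max(0, a+b−1)] → w = 0.14
R2: unstable=0.76 → w = 0.76
R3: (unstable=0.76 OR high=0.83) = 1.00; AND[max(0, a+b−1)] with moderate=0.38 → w = 0.38
R4: moderate=0.38, ¬secure=1−0.76=0.24; AND[max(0, a+b−1)] → w = 0.00
Rules with consequent 'average': {R1, R2, R4} → strengths 0.14, 0.76, 0.00
Aggregate via t-conorm [min(1, a+b)]: 0.90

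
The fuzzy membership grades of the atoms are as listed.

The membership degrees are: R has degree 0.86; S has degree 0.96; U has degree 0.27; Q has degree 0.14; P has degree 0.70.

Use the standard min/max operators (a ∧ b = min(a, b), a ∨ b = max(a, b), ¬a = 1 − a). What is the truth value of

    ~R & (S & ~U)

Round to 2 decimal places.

0.14

~R = 1 − 0.86 = 0.14
~U = 1 − 0.27 = 0.73
S & ~U = min(a, b) on (0.96, 0.73) = 0.73
~R & (S & ~U) = min(a, b) on (0.14, 0.73) = 0.14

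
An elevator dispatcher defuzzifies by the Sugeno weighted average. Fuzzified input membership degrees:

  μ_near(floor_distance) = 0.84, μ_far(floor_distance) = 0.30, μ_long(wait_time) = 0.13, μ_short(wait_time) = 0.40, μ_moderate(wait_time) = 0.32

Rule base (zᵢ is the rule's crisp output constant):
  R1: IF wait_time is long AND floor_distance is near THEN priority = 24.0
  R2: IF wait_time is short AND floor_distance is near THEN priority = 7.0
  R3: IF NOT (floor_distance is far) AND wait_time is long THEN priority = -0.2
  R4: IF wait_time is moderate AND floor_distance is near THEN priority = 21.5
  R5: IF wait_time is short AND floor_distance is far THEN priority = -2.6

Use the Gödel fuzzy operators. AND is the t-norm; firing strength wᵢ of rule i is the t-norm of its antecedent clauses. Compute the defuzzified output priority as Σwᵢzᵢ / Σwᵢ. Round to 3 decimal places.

R1 (z=24.0): long=0.13, near=0.84; AND[min(a, b)] → w = 0.13
R2 (z=7.0): short=0.40, near=0.84; AND[min(a, b)] → w = 0.40
R3 (z=-0.2): ¬far=1−0.30=0.70, long=0.13; AND[min(a, b)] → w = 0.13
R4 (z=21.5): moderate=0.32, near=0.84; AND[min(a, b)] → w = 0.32
R5 (z=-2.6): short=0.40, far=0.30; AND[min(a, b)] → w = 0.30
Weighted average = (0.13·24.0 + 0.40·7.0 + 0.13·-0.2 + 0.32·21.5 + 0.30·-2.6) / (0.13 + 0.40 + 0.13 + 0.32 + 0.30)
  = 11.9940 / 1.2800 = 9.370

9.370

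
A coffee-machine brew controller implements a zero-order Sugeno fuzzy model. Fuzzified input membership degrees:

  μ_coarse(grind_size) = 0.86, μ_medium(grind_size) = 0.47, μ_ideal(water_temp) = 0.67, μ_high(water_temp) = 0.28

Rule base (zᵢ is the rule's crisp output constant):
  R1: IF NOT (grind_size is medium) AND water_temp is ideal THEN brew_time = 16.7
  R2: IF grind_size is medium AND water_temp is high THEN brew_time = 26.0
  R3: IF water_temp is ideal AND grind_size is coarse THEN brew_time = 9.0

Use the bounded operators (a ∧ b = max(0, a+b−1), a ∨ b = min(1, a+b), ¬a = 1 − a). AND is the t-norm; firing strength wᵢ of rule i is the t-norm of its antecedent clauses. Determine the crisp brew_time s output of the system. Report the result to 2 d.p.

R1 (z=16.7): ¬medium=1−0.47=0.53, ideal=0.67; AND[max(0, a+b−1)] → w = 0.20
R2 (z=26.0): medium=0.47, high=0.28; AND[max(0, a+b−1)] → w = 0.00
R3 (z=9.0): ideal=0.67, coarse=0.86; AND[max(0, a+b−1)] → w = 0.53
Weighted average = (0.20·16.7 + 0.00·26.0 + 0.53·9.0) / (0.20 + 0.00 + 0.53)
  = 8.1100 / 0.7300 = 11.11

11.11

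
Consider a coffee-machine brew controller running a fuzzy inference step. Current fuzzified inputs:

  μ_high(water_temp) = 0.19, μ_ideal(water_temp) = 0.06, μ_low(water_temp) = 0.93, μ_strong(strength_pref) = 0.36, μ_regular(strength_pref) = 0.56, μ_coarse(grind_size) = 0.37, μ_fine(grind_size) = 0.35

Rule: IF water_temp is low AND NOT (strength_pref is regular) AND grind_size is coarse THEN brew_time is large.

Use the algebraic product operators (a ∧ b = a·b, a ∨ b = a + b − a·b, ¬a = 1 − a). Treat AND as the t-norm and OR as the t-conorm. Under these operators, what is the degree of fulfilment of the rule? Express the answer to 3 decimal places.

0.151

firing strength: low=0.93, ¬regular=1−0.56=0.44, coarse=0.37; AND[a·b] → w = 0.1514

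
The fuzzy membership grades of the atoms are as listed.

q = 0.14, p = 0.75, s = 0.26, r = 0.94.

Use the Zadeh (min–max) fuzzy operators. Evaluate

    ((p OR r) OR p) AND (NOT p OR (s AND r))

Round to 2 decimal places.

0.26

p OR r = max(a, b) on (0.75, 0.94) = 0.94
(p OR r) OR p = max(a, b) on (0.94, 0.75) = 0.94
NOT p = 1 − 0.75 = 0.25
s AND r = min(a, b) on (0.26, 0.94) = 0.26
NOT p OR (s AND r) = max(a, b) on (0.25, 0.26) = 0.26
((p OR r) OR p) AND (NOT p OR (s AND r)) = min(a, b) on (0.94, 0.26) = 0.26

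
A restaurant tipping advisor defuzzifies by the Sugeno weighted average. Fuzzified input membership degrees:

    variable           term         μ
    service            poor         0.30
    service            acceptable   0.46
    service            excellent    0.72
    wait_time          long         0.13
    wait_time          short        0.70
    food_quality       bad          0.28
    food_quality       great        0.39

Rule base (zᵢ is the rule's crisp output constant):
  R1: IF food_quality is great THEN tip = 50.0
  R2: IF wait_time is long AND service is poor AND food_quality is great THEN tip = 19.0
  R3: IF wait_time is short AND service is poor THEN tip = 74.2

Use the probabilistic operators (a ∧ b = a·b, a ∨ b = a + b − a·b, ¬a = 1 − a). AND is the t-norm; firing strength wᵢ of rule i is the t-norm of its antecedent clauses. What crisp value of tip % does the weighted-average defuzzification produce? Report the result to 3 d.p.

R1 (z=50.0): great=0.39 → w = 0.3900
R2 (z=19.0): long=0.13, poor=0.30, great=0.39; AND[a·b] → w = 0.0152
R3 (z=74.2): short=0.70, poor=0.30; AND[a·b] → w = 0.2100
Weighted average = (0.3900·50.0 + 0.0152·19.0 + 0.2100·74.2) / (0.3900 + 0.0152 + 0.2100)
  = 35.3710 / 0.6152 = 57.494

57.494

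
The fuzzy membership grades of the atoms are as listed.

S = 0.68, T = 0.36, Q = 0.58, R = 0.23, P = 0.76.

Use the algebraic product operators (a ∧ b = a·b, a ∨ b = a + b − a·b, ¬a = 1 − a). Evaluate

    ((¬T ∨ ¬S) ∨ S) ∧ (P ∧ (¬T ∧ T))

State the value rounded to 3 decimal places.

0.161

¬T = 1 − 0.3600 = 0.6400
¬S = 1 − 0.6800 = 0.3200
¬T ∨ ¬S = a + b − a·b on (0.6400, 0.3200) = 0.7552
(¬T ∨ ¬S) ∨ S = a + b − a·b on (0.7552, 0.6800) = 0.9217
¬T = 1 − 0.3600 = 0.6400
¬T ∧ T = a·b on (0.6400, 0.3600) = 0.2304
P ∧ (¬T ∧ T) = a·b on (0.7600, 0.2304) = 0.1751
((¬T ∨ ¬S) ∨ S) ∧ (P ∧ (¬T ∧ T)) = a·b on (0.9217, 0.1751) = 0.1614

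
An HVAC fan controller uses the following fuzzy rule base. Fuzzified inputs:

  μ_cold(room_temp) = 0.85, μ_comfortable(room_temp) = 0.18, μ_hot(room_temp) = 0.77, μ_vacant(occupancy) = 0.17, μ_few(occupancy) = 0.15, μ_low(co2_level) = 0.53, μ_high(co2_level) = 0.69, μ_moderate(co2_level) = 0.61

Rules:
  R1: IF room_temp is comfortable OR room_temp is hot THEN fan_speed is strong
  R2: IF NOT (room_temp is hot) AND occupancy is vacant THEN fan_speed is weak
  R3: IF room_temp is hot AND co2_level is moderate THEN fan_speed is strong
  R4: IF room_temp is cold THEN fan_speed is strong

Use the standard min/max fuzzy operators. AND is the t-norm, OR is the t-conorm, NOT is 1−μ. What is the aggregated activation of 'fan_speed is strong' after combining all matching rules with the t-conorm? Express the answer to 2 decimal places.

0.85

R1: comfortable=0.18, hot=0.77; OR[max(a, b)] → w = 0.77
R2: ¬hot=1−0.77=0.23, vacant=0.17; AND[min(a, b)] → w = 0.17
R3: hot=0.77, moderate=0.61; AND[min(a, b)] → w = 0.61
R4: cold=0.85 → w = 0.85
Rules with consequent 'strong': {R1, R3, R4} → strengths 0.77, 0.61, 0.85
Aggregate via t-conorm [max(a, b)]: 0.85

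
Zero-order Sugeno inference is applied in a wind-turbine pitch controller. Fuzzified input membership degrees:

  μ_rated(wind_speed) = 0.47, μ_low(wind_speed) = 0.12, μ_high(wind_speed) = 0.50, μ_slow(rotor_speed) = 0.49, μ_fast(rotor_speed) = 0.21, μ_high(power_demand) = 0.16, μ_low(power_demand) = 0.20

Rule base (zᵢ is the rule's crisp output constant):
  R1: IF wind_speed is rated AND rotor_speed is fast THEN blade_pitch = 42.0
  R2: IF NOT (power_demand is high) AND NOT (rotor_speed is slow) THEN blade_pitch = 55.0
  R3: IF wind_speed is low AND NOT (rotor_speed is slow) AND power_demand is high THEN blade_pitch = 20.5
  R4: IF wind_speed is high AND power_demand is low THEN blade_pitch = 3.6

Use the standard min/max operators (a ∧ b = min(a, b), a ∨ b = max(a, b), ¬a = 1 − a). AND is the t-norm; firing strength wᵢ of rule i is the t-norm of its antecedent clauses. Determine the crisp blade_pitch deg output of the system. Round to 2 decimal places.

38.51

R1 (z=42.0): rated=0.47, fast=0.21; AND[min(a, b)] → w = 0.21
R2 (z=55.0): ¬high=1−0.16=0.84, ¬slow=1−0.49=0.51; AND[min(a, b)] → w = 0.51
R3 (z=20.5): low=0.12, ¬slow=1−0.49=0.51, high=0.16; AND[min(a, b)] → w = 0.12
R4 (z=3.6): high=0.50, low=0.20; AND[min(a, b)] → w = 0.20
Weighted average = (0.21·42.0 + 0.51·55.0 + 0.12·20.5 + 0.20·3.6) / (0.21 + 0.51 + 0.12 + 0.20)
  = 40.0500 / 1.0400 = 38.51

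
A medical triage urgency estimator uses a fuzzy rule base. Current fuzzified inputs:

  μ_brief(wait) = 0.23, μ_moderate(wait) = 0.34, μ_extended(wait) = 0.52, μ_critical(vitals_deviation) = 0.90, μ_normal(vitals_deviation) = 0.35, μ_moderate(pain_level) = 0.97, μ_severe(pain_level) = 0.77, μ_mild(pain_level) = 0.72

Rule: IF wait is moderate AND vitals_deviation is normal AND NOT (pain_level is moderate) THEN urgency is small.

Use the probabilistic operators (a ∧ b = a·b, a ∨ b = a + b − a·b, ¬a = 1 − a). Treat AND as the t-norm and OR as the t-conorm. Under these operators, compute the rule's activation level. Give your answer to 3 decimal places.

0.004

firing strength: moderate=0.34, normal=0.35, ¬moderate=1−0.97=0.03; AND[a·b] → w = 0.0036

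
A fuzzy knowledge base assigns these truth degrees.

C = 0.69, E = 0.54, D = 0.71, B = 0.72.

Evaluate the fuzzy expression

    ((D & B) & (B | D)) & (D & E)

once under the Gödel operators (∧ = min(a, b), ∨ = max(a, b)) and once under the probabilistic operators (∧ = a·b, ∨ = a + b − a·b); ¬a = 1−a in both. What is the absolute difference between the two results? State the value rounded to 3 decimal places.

Under Gödel:
  D & B = min(a, b) on (0.71, 0.72) = 0.71
  B | D = max(a, b) on (0.72, 0.71) = 0.72
  (D & B) & (B | D) = min(a, b) on (0.71, 0.72) = 0.71
  D & E = min(a, b) on (0.71, 0.54) = 0.54
  ((D & B) & (B | D)) & (D & E) = min(a, b) on (0.71, 0.54) = 0.54
  → value = 0.5400
Under probabilistic:
  D & B = a·b on (0.7100, 0.7200) = 0.5112
  B | D = a + b − a·b on (0.7200, 0.7100) = 0.9188
  (D & B) & (B | D) = a·b on (0.5112, 0.9188) = 0.4697
  D & E = a·b on (0.7100, 0.5400) = 0.3834
  ((D & B) & (B | D)) & (D & E) = a·b on (0.4697, 0.3834) = 0.1801
  → value = 0.1801
|0.5400 − 0.1801| = 0.360

0.360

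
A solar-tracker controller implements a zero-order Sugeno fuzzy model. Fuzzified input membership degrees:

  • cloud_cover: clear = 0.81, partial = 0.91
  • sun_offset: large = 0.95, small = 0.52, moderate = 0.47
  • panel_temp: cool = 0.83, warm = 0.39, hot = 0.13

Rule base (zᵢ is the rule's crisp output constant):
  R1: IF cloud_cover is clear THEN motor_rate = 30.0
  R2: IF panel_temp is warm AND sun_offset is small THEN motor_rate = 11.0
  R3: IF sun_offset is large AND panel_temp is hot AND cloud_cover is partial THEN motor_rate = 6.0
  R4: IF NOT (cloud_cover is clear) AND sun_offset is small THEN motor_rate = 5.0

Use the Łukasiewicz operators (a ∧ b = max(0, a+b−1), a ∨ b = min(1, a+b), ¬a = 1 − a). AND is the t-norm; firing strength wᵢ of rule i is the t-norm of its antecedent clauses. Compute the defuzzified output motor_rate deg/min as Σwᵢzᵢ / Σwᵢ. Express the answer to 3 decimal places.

R1 (z=30.0): clear=0.81 → w = 0.81
R2 (z=11.0): warm=0.39, small=0.52; AND[max(0, a+b−1)] → w = 0.00
R3 (z=6.0): large=0.95, hot=0.13, partial=0.91; AND[max(0, a+b−1)] → w = 0.00
R4 (z=5.0): ¬clear=1−0.81=0.19, small=0.52; AND[max(0, a+b−1)] → w = 0.00
Weighted average = (0.81·30.0 + 0.00·11.0 + 0.00·6.0 + 0.00·5.0) / (0.81 + 0.00 + 0.00 + 0.00)
  = 24.3000 / 0.8100 = 30.000

30.000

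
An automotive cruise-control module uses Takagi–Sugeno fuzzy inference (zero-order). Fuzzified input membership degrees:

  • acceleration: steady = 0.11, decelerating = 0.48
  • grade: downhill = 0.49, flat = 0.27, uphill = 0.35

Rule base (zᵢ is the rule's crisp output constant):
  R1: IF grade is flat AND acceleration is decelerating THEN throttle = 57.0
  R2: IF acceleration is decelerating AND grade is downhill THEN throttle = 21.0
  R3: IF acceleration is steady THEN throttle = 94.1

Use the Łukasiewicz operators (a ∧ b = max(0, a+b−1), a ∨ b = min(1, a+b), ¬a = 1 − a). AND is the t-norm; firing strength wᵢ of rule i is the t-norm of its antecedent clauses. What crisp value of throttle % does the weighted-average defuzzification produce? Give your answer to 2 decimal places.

94.10

R1 (z=57.0): flat=0.27, decelerating=0.48; AND[max(0, a+b−1)] → w = 0.00
R2 (z=21.0): decelerating=0.48, downhill=0.49; AND[max(0, a+b−1)] → w = 0.00
R3 (z=94.1): steady=0.11 → w = 0.11
Weighted average = (0.00·57.0 + 0.00·21.0 + 0.11·94.1) / (0.00 + 0.00 + 0.11)
  = 10.3510 / 0.1100 = 94.10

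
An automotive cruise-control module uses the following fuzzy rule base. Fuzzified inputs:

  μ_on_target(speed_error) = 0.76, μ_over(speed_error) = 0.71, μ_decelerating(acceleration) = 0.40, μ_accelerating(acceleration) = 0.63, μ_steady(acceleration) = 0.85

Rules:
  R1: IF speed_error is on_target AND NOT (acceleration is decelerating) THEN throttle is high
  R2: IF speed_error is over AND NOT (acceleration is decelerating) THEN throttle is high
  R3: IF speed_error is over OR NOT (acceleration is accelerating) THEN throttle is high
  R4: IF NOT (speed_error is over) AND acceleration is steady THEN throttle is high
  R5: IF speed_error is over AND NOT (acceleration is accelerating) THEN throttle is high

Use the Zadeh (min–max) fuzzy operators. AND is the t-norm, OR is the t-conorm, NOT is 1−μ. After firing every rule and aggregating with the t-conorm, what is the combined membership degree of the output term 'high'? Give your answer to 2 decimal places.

R1: on_target=0.76, ¬decelerating=1−0.40=0.60; AND[min(a, b)] → w = 0.60
R2: over=0.71, ¬decelerating=1−0.40=0.60; AND[min(a, b)] → w = 0.60
R3: over=0.71, ¬accelerating=1−0.63=0.37; OR[max(a, b)] → w = 0.71
R4: ¬over=1−0.71=0.29, steady=0.85; AND[min(a, b)] → w = 0.29
R5: over=0.71, ¬accelerating=1−0.63=0.37; AND[min(a, b)] → w = 0.37
Rules with consequent 'high': {R1, R2, R3, R4, R5} → strengths 0.60, 0.60, 0.71, 0.29, 0.37
Aggregate via t-conorm [max(a, b)]: 0.71

0.71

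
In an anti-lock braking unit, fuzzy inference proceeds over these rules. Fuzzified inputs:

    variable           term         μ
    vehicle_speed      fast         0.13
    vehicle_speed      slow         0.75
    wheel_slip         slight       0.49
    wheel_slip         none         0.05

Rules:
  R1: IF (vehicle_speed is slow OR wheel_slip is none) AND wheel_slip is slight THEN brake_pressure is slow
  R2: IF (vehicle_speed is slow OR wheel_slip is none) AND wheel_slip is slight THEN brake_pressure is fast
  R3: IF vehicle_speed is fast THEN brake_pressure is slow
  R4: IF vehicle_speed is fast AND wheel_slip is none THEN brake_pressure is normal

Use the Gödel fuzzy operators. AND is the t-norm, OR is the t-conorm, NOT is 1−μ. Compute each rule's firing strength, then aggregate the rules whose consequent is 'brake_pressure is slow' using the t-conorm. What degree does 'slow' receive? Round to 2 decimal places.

R1: (slow=0.75 OR none=0.05) = 0.75; AND[min(a, b)] with slight=0.49 → w = 0.49
R2: (slow=0.75 OR none=0.05) = 0.75; AND[min(a, b)] with slight=0.49 → w = 0.49
R3: fast=0.13 → w = 0.13
R4: fast=0.13, none=0.05; AND[min(a, b)] → w = 0.05
Rules with consequent 'slow': {R1, R3} → strengths 0.49, 0.13
Aggregate via t-conorm [max(a, b)]: 0.49

0.49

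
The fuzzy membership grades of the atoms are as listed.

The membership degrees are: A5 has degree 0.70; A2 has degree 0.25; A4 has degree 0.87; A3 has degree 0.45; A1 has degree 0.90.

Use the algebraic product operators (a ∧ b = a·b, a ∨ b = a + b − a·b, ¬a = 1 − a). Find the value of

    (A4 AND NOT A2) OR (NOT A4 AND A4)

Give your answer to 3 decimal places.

NOT A2 = 1 − 0.2500 = 0.7500
A4 AND NOT A2 = a·b on (0.8700, 0.7500) = 0.6525
NOT A4 = 1 − 0.8700 = 0.1300
NOT A4 AND A4 = a·b on (0.1300, 0.8700) = 0.1131
(A4 AND NOT A2) OR (NOT A4 AND A4) = a + b − a·b on (0.6525, 0.1131) = 0.6918

0.692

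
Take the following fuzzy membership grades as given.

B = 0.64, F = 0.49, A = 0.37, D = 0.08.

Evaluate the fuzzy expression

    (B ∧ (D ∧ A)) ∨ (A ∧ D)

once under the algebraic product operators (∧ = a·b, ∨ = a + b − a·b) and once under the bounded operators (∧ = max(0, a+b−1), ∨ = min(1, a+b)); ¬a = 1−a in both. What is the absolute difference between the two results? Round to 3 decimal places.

0.048

Under algebraic product:
  D ∧ A = a·b on (0.0800, 0.3700) = 0.0296
  B ∧ (D ∧ A) = a·b on (0.6400, 0.0296) = 0.0189
  A ∧ D = a·b on (0.3700, 0.0800) = 0.0296
  (B ∧ (D ∧ A)) ∨ (A ∧ D) = a + b − a·b on (0.0189, 0.0296) = 0.0480
  → value = 0.0480
Under bounded:
  D ∧ A = max(0, a+b−1) on (0.08, 0.37) = 0.00
  B ∧ (D ∧ A) = max(0, a+b−1) on (0.64, 0.00) = 0.00
  A ∧ D = max(0, a+b−1) on (0.37, 0.08) = 0.00
  (B ∧ (D ∧ A)) ∨ (A ∧ D) = min(1, a+b) on (0.00, 0.00) = 0.00
  → value = 0.0000
|0.0480 − 0.0000| = 0.048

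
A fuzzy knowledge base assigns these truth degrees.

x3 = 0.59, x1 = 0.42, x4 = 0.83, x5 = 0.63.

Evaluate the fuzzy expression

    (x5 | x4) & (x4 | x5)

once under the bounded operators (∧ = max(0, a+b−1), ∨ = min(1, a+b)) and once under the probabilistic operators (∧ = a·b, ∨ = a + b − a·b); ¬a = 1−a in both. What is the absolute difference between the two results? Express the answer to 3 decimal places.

Under bounded:
  x5 | x4 = min(1, a+b) on (0.63, 0.83) = 1.00
  x4 | x5 = min(1, a+b) on (0.83, 0.63) = 1.00
  (x5 | x4) & (x4 | x5) = max(0, a+b−1) on (1.00, 1.00) = 1.00
  → value = 1.0000
Under probabilistic:
  x5 | x4 = a + b − a·b on (0.6300, 0.8300) = 0.9371
  x4 | x5 = a + b − a·b on (0.8300, 0.6300) = 0.9371
  (x5 | x4) & (x4 | x5) = a·b on (0.9371, 0.9371) = 0.8782
  → value = 0.8782
|1.0000 − 0.8782| = 0.122

0.122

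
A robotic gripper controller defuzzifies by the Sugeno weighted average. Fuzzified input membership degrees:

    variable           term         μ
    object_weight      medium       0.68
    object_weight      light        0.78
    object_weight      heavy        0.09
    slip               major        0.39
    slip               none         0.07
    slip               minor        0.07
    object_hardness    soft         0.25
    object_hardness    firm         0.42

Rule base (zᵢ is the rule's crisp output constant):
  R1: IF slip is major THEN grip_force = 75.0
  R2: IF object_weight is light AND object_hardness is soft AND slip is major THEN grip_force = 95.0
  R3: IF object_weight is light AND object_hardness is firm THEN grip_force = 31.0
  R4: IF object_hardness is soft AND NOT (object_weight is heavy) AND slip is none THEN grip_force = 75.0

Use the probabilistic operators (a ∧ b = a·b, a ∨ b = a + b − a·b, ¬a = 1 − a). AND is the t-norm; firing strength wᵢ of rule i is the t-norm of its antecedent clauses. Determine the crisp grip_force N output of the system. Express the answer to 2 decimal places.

R1 (z=75.0): major=0.39 → w = 0.3900
R2 (z=95.0): light=0.78, soft=0.25, major=0.39; AND[a·b] → w = 0.0761
R3 (z=31.0): light=0.78, firm=0.42; AND[a·b] → w = 0.3276
R4 (z=75.0): soft=0.25, ¬heavy=1−0.09=0.91, none=0.07; AND[a·b] → w = 0.0159
Weighted average = (0.3900·75.0 + 0.0761·95.0 + 0.3276·31.0 + 0.0159·75.0) / (0.3900 + 0.0761 + 0.3276 + 0.0159)
  = 47.8247 / 0.8096 = 59.07

59.07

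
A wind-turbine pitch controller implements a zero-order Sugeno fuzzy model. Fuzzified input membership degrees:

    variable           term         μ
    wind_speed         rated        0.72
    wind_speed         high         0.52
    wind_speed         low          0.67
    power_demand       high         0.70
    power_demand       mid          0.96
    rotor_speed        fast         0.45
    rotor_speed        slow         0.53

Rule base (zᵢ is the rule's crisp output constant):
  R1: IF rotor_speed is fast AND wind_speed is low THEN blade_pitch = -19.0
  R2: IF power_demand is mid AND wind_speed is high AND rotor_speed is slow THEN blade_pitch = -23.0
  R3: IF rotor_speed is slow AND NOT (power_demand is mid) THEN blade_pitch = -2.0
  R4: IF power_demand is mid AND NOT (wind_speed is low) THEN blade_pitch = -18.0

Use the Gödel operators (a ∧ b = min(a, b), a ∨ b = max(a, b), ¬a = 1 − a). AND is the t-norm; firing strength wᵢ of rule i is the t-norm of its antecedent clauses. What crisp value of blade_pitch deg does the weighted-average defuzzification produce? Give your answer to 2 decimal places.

R1 (z=-19.0): fast=0.45, low=0.67; AND[min(a, b)] → w = 0.45
R2 (z=-23.0): mid=0.96, high=0.52, slow=0.53; AND[min(a, b)] → w = 0.52
R3 (z=-2.0): slow=0.53, ¬mid=1−0.96=0.04; AND[min(a, b)] → w = 0.04
R4 (z=-18.0): mid=0.96, ¬low=1−0.67=0.33; AND[min(a, b)] → w = 0.33
Weighted average = (0.45·-19.0 + 0.52·-23.0 + 0.04·-2.0 + 0.33·-18.0) / (0.45 + 0.52 + 0.04 + 0.33)
  = -26.5300 / 1.3400 = -19.80

-19.80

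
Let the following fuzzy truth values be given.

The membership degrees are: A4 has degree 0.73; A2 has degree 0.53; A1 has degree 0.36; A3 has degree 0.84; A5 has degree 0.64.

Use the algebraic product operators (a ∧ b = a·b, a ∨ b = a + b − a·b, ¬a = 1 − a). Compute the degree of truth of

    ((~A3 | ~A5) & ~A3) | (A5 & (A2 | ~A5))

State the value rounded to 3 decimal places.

0.488

~A3 = 1 − 0.8400 = 0.1600
~A5 = 1 − 0.6400 = 0.3600
~A3 | ~A5 = a + b − a·b on (0.1600, 0.3600) = 0.4624
~A3 = 1 − 0.8400 = 0.1600
(~A3 | ~A5) & ~A3 = a·b on (0.4624, 0.1600) = 0.0740
~A5 = 1 − 0.6400 = 0.3600
A2 | ~A5 = a + b − a·b on (0.5300, 0.3600) = 0.6992
A5 & (A2 | ~A5) = a·b on (0.6400, 0.6992) = 0.4475
((~A3 | ~A5) & ~A3) | (A5 & (A2 | ~A5)) = a + b − a·b on (0.0740, 0.4475) = 0.4884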